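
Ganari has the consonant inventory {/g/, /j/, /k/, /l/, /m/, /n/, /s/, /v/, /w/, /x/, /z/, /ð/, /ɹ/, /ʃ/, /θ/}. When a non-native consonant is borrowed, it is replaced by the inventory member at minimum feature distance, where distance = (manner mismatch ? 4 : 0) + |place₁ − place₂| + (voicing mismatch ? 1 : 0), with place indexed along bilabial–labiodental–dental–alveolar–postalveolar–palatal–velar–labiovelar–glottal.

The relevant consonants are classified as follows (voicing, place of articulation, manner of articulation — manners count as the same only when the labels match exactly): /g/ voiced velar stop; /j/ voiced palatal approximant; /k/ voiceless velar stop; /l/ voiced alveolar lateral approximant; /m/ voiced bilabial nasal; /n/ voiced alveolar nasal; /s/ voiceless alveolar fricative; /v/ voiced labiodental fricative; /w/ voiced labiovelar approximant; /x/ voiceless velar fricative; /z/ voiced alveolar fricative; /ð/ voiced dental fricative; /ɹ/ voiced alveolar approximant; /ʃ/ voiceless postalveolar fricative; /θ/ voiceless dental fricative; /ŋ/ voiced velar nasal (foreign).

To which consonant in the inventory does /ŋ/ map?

/n/ is closest: same manner (nasal), place distance 3 (velar→alveolar), same voicing; total 3. Next closest is /g/ at distance 4.

n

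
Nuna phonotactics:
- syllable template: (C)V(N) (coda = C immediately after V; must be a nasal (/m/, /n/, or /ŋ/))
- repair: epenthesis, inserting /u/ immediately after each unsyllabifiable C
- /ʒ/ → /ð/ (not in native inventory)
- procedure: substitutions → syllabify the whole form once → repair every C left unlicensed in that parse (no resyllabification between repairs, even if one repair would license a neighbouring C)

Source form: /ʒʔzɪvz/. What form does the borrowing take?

ðuʔuzɪvuzu

Substitution: /ʒ/ → /ð/, giving /ðʔzɪvz/.
Syllabifying with onset maximization leaves /ð/, /ʔ/, /v/, /z/ stranded (only a nasal (/m/, /n/, or /ŋ/) is licensed in coda position; onsets are limited to one consonant).
Each unlicensed consonant becomes the onset of a new syllable: /ð/ → /ðu/, /ʔ/ → /ʔu/, /v/ → /vu/, /z/ → /zu/.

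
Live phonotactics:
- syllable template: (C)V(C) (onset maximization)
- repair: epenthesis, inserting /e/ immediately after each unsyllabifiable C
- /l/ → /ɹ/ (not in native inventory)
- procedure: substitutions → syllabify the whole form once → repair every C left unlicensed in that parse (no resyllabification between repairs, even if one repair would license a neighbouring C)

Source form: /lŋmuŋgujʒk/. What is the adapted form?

Substitution: /l/ → /ɹ/, giving /ɹŋmuŋgujʒk/.
The consonants /ɹ/, /ŋ/, /ʒ/, /k/ cannot be parsed into a legal (C)V(C) syllable (at most one coda consonant is licensed; onsets are limited to one consonant).
Inserting the epenthetic vowel yields /ɹ/ → /ɹe/, /ŋ/ → /ŋe/, /ʒ/ → /ʒe/, /k/ → /ke/.

ɹeŋemuŋgujʒeke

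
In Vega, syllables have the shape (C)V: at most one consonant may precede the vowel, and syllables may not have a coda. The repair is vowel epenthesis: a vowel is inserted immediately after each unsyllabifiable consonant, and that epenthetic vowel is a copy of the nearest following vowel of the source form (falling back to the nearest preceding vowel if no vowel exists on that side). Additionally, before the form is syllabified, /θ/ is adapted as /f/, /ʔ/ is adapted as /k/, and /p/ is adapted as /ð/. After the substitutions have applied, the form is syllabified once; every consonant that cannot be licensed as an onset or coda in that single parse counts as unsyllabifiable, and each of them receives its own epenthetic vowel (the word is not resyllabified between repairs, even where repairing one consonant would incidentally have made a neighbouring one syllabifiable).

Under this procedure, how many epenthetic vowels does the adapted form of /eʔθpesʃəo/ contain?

After substitution the input is /ekfðesʃəo/.
The unsyllabifiable consonants are /k/, /f/, /s/; each receives one epenthetic vowel.

3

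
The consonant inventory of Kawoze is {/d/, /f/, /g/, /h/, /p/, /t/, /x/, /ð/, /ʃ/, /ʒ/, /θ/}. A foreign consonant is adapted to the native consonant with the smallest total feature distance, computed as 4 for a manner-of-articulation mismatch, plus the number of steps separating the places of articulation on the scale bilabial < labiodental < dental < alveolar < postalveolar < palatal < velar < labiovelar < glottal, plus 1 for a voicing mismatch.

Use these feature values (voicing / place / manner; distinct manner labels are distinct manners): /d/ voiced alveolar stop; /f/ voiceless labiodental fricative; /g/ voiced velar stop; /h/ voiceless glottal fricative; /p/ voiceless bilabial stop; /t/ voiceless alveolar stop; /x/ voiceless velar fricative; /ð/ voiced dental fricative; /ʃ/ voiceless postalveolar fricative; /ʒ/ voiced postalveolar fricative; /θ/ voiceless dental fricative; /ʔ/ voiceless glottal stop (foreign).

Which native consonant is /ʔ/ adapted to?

/g/ is closest: same manner (stop), place distance 2 (glottal→velar), voicing differs (+1); total 3. Next closest is /h/ at distance 4.

g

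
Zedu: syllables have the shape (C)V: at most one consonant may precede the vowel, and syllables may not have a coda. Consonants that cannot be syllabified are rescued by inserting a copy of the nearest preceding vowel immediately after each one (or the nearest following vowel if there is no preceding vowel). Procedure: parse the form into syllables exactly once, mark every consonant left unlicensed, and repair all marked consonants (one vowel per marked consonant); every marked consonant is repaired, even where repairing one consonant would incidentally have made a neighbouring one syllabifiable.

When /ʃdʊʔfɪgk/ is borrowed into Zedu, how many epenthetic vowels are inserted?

The unsyllabifiable consonants are /ʃ/, /ʔ/, /g/, /k/; each receives one epenthetic vowel.

4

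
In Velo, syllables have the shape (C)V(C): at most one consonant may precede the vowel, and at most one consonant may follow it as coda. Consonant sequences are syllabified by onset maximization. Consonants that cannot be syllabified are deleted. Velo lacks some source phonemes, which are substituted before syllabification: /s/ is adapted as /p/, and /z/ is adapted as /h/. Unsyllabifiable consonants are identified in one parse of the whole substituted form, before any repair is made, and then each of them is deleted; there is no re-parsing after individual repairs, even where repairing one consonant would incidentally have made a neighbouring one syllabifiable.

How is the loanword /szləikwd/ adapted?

ləik

Substitution: /s/ → /p/, /z/ → /h/, giving /phləikwd/.
Syllabifying with onset maximization leaves /p/, /h/, /w/, /d/ stranded (at most one coda consonant is licensed; onsets are limited to one consonant).
Deletion applies to /p/, /h/, /w/, /d/.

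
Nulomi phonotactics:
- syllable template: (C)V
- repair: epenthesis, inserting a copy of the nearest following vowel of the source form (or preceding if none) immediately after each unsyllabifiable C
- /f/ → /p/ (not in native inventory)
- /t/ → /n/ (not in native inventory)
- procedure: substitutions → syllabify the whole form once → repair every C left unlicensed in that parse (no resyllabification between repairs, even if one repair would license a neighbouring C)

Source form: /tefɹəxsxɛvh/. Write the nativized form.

nepəɹəxɛsɛxɛvɛhɛ

Substitution: /t/ → /n/, /f/ → /p/, giving /nepɹəxsxɛvh/.
The consonants /p/, /x/, /s/, /v/, /h/ cannot be parsed into a legal (C)V syllable (no codas are permitted; onsets are limited to one consonant).
Inserting the epenthetic vowel yields /p/ → /pə/, /x/ → /xɛ/, /s/ → /sɛ/, /v/ → /vɛ/, /h/ → /hɛ/.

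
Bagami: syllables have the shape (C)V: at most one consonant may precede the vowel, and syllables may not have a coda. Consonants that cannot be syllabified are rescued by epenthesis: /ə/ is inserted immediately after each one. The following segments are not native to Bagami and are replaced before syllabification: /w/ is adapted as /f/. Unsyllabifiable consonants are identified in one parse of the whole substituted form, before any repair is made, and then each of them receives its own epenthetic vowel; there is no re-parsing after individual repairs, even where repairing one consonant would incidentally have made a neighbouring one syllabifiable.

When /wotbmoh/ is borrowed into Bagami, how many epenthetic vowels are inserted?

3

After substitution the input is /fotbmoh/.
The unsyllabifiable consonants are /t/, /b/, /h/; each receives one epenthetic vowel.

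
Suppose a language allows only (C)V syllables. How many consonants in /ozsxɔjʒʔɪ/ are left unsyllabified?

Under (C)V, the unsyllabifiable consonants are /z/, /s/, /j/, /ʒ/ (no codas are permitted; onsets are limited to one consonant).

4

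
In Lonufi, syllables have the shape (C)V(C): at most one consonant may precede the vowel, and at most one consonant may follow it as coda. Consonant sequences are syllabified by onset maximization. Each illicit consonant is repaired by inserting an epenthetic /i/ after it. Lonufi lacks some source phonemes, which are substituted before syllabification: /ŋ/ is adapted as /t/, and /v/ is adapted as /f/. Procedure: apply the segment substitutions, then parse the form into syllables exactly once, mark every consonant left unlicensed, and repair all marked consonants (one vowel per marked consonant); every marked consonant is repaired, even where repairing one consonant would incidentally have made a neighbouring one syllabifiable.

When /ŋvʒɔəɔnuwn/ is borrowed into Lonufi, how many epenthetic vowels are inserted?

3

After substitution the input is /tfʒɔəɔnuwn/.
The unsyllabifiable consonants are /t/, /f/, /n/; each receives one epenthetic vowel.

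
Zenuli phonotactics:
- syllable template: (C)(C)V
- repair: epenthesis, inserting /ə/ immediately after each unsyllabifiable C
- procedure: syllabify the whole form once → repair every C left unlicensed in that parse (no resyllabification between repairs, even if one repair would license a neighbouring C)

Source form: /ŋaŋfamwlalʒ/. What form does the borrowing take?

ŋaŋfaməwlaləʒə

Under (C)(C)V, the unsyllabifiable consonants are /m/, /l/, /ʒ/ (no codas are permitted; onsets may contain at most 2 consonants).
Epenthesis after each stranded consonant: /m/ → /mə/, /l/ → /lə/, /ʒ/ → /ʒə/.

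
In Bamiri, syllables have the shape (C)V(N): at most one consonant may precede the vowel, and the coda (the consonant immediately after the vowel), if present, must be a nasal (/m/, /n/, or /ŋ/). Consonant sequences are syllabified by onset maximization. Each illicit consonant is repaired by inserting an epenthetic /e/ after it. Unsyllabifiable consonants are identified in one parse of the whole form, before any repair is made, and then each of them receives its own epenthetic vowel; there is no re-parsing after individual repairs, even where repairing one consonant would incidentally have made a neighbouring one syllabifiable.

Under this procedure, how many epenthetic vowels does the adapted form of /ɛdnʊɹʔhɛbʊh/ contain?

The unsyllabifiable consonants are /d/, /ɹ/, /ʔ/, /h/; each receives one epenthetic vowel.

4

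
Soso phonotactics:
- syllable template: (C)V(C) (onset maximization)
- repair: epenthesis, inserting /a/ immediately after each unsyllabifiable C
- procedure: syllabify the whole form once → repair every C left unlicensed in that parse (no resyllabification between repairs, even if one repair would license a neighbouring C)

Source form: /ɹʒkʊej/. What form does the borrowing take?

Under (C)V(C), the unsyllabifiable consonants are /ɹ/, /ʒ/ (at most one coda consonant is licensed; onsets are limited to one consonant).
Inserting the epenthetic vowel yields /ɹ/ → /ɹa/, /ʒ/ → /ʒa/.

ɹaʒakʊej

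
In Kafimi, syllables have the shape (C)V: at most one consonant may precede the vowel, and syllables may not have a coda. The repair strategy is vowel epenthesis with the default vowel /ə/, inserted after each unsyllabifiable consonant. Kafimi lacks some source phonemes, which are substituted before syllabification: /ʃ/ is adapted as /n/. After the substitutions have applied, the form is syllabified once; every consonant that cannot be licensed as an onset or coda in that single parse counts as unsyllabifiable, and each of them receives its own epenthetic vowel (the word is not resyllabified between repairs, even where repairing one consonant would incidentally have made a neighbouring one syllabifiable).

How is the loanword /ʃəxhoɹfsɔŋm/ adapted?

nəxəhoɹəfəsɔŋəmə

Substitution: /ʃ/ → /n/, giving /nəxhoɹfsɔŋm/.
The consonants /x/, /ɹ/, /f/, /ŋ/, /m/ cannot be parsed into a legal (C)V syllable (no codas are permitted; onsets are limited to one consonant).
Inserting the epenthetic vowel yields /x/ → /xə/, /ɹ/ → /ɹə/, /f/ → /fə/, /ŋ/ → /ŋə/, /m/ → /mə/.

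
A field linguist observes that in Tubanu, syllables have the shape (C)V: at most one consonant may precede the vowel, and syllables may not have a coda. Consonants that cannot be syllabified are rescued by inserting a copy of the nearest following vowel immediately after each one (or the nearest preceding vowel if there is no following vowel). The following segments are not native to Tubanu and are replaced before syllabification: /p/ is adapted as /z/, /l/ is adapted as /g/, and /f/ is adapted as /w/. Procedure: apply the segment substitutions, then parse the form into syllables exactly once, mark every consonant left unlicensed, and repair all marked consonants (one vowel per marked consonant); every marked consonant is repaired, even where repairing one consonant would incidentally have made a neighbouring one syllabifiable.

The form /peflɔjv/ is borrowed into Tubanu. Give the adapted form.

zewɔgɔjɔvɔ

Substitution: /p/ → /z/, /f/ → /w/, /l/ → /g/, giving /zewgɔjv/.
The consonants /w/, /j/, /v/ cannot be parsed into a legal (C)V syllable (no codas are permitted; onsets are limited to one consonant).
Each unlicensed consonant becomes the onset of a new syllable: /w/ → /wɔ/, /j/ → /jɔ/, /v/ → /vɔ/.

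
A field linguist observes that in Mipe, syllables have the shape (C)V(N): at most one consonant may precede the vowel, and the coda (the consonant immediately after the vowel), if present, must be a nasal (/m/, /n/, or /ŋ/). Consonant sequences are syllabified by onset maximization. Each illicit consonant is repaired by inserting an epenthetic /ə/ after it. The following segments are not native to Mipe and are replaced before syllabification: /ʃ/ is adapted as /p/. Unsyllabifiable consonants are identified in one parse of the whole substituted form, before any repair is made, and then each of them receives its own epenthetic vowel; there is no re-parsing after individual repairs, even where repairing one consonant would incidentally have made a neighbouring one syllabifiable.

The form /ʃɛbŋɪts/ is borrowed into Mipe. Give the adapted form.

Substitution: /ʃ/ → /p/, giving /pɛbŋɪts/.
Syllabifying with onset maximization leaves /b/, /t/, /s/ stranded (only a nasal (/m/, /n/, or /ŋ/) is licensed in coda position; onsets are limited to one consonant).
Inserting the epenthetic vowel yields /b/ → /bə/, /t/ → /tə/, /s/ → /sə/.

pɛbəŋɪtəsə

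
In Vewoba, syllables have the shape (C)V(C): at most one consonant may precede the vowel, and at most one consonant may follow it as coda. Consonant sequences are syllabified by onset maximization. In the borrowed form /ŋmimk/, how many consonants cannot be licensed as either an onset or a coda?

2

The consonants /ŋ/, /k/ cannot be parsed into a legal (C)V(C) syllable (at most one coda consonant is licensed; onsets are limited to one consonant).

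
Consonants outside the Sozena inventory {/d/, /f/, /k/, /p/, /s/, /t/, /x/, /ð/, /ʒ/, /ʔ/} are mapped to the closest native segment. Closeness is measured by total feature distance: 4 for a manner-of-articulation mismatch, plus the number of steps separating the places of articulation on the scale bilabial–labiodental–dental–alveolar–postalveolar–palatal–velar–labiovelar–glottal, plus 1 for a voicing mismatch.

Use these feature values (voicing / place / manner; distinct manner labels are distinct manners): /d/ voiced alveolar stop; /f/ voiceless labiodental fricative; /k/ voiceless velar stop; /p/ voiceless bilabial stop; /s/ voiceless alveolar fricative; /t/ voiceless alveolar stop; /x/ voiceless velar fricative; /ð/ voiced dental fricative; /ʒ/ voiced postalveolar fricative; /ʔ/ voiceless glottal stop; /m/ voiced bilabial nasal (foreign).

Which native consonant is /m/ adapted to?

/p/ is closest: manner differs (nasal→stop, +4), place distance 0 (bilabial→bilabial), voicing differs (+1); total 5. Next closest is /f/ at distance 6.

p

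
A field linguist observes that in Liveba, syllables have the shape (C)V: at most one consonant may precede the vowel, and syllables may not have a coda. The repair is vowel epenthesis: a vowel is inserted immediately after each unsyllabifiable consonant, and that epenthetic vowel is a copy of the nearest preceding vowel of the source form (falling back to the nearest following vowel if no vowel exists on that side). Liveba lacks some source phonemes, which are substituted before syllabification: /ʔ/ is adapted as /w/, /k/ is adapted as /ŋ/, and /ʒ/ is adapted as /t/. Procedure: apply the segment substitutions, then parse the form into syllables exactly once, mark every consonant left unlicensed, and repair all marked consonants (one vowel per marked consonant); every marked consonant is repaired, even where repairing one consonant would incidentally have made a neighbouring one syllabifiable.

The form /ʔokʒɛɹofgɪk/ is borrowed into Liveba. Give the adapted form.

woŋotɛɹofogɪŋɪ

Substitution: /ʔ/ → /w/, /k/ → /ŋ/, /ʒ/ → /t/, giving /woŋtɛɹofgɪŋ/.
The consonants /ŋ/, /f/, /ŋ/ cannot be parsed into a legal (C)V syllable (no codas are permitted; onsets are limited to one consonant).
Epenthesis after each stranded consonant: /ŋ/ → /ŋo/, /f/ → /fo/, /ŋ/ → /ŋɪ/.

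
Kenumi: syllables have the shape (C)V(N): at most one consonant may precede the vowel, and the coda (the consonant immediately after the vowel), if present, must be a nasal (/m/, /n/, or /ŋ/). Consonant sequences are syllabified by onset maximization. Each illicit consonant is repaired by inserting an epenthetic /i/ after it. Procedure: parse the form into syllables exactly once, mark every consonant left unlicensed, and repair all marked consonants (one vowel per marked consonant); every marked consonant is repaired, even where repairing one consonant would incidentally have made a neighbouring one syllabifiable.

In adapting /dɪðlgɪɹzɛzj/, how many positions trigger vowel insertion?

The unsyllabifiable consonants are /ð/, /l/, /ɹ/, /z/, /j/; each receives one epenthetic vowel.

5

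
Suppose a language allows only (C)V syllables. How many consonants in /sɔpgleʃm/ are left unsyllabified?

4

Syllabifying with onset maximization leaves /p/, /g/, /ʃ/, /m/ stranded (no codas are permitted; onsets are limited to one consonant).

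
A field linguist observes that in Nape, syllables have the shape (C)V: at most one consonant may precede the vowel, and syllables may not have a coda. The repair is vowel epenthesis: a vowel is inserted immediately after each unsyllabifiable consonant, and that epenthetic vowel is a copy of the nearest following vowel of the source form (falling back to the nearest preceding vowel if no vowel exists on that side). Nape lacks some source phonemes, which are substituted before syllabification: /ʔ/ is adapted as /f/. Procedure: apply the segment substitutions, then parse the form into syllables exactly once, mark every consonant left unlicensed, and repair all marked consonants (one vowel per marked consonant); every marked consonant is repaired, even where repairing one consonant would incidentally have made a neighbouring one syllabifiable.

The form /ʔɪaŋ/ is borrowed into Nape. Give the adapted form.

fɪaŋa

Substitution: /ʔ/ → /f/, giving /fɪaŋ/.
The consonants /ŋ/ cannot be parsed into a legal (C)V syllable (no codas are permitted; onsets are limited to one consonant).
Each unlicensed consonant becomes the onset of a new syllable: /ŋ/ → /ŋa/.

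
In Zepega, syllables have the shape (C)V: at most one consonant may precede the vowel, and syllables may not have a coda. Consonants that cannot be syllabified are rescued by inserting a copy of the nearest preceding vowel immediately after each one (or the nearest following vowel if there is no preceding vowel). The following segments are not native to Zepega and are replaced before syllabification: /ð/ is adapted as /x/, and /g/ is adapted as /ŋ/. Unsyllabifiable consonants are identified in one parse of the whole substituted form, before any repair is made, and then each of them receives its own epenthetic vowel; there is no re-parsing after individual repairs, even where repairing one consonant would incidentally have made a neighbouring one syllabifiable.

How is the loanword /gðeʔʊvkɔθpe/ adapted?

Substitution: /g/ → /ŋ/, /ð/ → /x/, giving /ŋxeʔʊvkɔθpe/.
The consonants /ŋ/, /v/, /θ/ cannot be parsed into a legal (C)V syllable (no codas are permitted; onsets are limited to one consonant).
Inserting the epenthetic vowel yields /ŋ/ → /ŋe/, /v/ → /vʊ/, /θ/ → /θɔ/.

ŋexeʔʊvʊkɔθɔpe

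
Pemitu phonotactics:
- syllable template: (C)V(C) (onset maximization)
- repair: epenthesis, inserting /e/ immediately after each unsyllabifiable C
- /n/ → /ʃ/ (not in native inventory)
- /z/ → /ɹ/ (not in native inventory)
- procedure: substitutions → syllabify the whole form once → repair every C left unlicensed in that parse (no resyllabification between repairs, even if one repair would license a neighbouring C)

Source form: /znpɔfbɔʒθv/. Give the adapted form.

ɹeʃepɔfbɔʒθeve

Substitution: /z/ → /ɹ/, /n/ → /ʃ/, giving /ɹʃpɔfbɔʒθv/.
Under (C)V(C), the unsyllabifiable consonants are /ɹ/, /ʃ/, /θ/, /v/ (at most one coda consonant is licensed; onsets are limited to one consonant).
Epenthesis after each stranded consonant: /ɹ/ → /ɹe/, /ʃ/ → /ʃe/, /θ/ → /θe/, /v/ → /ve/.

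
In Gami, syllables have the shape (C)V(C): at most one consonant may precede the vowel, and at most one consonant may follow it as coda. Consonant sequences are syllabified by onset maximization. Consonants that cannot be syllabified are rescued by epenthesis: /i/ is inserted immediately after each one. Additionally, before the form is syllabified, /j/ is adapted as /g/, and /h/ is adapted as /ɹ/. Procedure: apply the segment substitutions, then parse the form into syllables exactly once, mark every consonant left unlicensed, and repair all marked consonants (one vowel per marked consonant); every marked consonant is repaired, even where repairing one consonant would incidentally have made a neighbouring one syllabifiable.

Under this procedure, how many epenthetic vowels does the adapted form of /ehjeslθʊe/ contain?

After substitution the input is /eɹgeslθʊe/.
The unsyllabifiable consonants are /l/; each receives one epenthetic vowel.

1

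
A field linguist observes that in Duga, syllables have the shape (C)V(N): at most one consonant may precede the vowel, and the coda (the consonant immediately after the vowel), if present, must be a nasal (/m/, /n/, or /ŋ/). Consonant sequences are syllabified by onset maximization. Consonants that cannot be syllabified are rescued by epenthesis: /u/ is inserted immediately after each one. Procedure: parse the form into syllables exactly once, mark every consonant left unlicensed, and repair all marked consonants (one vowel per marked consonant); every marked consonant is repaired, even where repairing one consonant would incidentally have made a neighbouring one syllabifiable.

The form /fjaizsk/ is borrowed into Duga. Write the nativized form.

fujaizusuku

The consonants /f/, /z/, /s/, /k/ cannot be parsed into a legal (C)V(N) syllable (only a nasal (/m/, /n/, or /ŋ/) is licensed in coda position; onsets are limited to one consonant).
Each unlicensed consonant becomes the onset of a new syllable: /f/ → /fu/, /z/ → /zu/, /s/ → /su/, /k/ → /ku/.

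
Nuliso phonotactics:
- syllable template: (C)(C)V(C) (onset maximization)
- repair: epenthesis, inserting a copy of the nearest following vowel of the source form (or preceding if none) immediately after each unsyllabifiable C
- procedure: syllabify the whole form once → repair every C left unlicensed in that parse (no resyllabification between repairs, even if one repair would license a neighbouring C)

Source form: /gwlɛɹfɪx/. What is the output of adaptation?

gɛwlɛɹfɪx

Syllabifying with onset maximization leaves /g/ stranded (at most one coda consonant is licensed; onsets may contain at most 2 consonants).
Inserting the epenthetic vowel yields /g/ → /gɛ/.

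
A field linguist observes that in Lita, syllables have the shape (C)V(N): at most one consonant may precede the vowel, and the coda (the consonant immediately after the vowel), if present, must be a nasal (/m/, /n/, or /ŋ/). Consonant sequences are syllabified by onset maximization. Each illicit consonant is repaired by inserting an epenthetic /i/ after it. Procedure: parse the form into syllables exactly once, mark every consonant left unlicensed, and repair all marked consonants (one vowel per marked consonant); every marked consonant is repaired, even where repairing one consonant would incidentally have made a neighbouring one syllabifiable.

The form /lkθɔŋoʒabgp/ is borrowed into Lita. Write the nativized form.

Under (C)V(N), the unsyllabifiable consonants are /l/, /k/, /b/, /g/, /p/ (only a nasal (/m/, /n/, or /ŋ/) is licensed in coda position; onsets are limited to one consonant).
Inserting the epenthetic vowel yields /l/ → /li/, /k/ → /ki/, /b/ → /bi/, /g/ → /gi/, /p/ → /pi/.

likiθɔŋoʒabigipi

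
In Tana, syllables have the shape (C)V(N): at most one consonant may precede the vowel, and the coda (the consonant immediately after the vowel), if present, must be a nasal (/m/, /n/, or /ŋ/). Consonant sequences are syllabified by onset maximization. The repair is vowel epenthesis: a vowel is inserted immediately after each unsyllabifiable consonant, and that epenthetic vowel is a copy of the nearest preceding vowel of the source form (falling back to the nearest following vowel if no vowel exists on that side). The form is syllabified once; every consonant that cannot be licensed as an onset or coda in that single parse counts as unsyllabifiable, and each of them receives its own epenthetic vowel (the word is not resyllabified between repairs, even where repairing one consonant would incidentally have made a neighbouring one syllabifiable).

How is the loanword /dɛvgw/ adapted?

Syllabifying with onset maximization leaves /v/, /g/, /w/ stranded (only a nasal (/m/, /n/, or /ŋ/) is licensed in coda position; onsets are limited to one consonant).
Inserting the epenthetic vowel yields /v/ → /vɛ/, /g/ → /gɛ/, /w/ → /wɛ/.

dɛvɛgɛwɛ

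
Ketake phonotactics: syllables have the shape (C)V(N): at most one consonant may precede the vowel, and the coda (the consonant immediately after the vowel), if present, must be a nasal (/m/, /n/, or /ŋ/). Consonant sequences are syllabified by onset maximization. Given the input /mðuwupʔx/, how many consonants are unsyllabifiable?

The consonants /m/, /p/, /ʔ/, /x/ cannot be parsed into a legal (C)V(N) syllable (only a nasal (/m/, /n/, or /ŋ/) is licensed in coda position; onsets are limited to one consonant).

4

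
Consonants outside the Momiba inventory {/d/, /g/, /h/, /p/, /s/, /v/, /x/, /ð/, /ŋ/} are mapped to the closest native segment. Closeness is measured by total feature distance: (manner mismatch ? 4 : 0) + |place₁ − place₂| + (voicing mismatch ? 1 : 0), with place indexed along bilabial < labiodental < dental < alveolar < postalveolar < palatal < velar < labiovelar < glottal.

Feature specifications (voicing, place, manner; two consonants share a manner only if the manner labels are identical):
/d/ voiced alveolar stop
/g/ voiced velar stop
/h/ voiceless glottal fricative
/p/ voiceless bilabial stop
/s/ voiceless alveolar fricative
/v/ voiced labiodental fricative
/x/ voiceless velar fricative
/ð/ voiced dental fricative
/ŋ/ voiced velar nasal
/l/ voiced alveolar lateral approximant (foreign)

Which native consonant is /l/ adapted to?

/d/ is closest: manner differs (lateral approximant→stop, +4), place distance 0 (alveolar→alveolar), same voicing; total 4. Next closest is /s/ at distance 5.

d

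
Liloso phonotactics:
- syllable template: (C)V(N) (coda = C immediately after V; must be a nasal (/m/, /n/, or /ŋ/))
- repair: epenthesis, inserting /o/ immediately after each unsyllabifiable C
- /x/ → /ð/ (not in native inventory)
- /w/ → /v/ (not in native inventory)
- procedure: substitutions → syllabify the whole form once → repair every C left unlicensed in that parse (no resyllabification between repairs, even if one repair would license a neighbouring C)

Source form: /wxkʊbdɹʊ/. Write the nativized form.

voðokʊbodoɹʊ

Substitution: /w/ → /v/, /x/ → /ð/, giving /vðkʊbdɹʊ/.
Syllabifying with onset maximization leaves /v/, /ð/, /b/, /d/ stranded (only a nasal (/m/, /n/, or /ŋ/) is licensed in coda position; onsets are limited to one consonant).
Epenthesis after each stranded consonant: /v/ → /vo/, /ð/ → /ðo/, /b/ → /bo/, /d/ → /do/.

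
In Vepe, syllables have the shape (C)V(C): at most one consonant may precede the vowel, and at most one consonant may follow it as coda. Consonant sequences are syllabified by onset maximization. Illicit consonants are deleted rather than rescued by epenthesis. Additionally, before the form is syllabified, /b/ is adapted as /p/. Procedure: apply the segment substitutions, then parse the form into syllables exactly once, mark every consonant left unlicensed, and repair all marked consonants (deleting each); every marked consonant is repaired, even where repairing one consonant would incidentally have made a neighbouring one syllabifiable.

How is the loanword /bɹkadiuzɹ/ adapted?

Substitution: /b/ → /p/, giving /pɹkadiuzɹ/.
Syllabifying with onset maximization leaves /p/, /ɹ/, /ɹ/ stranded (at most one coda consonant is licensed; onsets are limited to one consonant).
Each unlicensed consonant is deleted: /p/, /ɹ/, /ɹ/.

kadiuz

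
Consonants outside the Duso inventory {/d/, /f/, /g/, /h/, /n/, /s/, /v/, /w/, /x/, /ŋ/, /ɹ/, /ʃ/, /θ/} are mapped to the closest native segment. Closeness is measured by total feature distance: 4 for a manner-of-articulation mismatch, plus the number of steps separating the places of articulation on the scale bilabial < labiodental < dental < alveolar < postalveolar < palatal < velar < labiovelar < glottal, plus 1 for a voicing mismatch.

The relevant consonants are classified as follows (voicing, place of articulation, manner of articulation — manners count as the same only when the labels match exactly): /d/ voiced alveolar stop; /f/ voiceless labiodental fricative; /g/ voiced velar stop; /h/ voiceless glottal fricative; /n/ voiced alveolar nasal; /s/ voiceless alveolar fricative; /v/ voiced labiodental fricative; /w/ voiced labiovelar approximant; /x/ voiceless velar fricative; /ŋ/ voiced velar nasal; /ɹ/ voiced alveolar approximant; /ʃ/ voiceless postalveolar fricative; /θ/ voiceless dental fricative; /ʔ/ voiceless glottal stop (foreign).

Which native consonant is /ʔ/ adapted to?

/g/ is closest: same manner (stop), place distance 2 (glottal→velar), voicing differs (+1); total 3. Next closest is /h/ at distance 4.

g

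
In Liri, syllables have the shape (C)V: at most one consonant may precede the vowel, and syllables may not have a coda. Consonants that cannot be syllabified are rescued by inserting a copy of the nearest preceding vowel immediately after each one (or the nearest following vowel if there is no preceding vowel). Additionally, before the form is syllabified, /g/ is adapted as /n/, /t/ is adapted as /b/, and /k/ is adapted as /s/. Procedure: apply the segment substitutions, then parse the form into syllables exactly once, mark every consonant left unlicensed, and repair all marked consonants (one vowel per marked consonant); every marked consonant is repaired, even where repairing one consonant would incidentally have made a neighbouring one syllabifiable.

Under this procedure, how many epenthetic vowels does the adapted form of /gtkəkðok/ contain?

After substitution the input is /nbsəsðos/.
The unsyllabifiable consonants are /n/, /b/, /s/, /s/; each receives one epenthetic vowel.

4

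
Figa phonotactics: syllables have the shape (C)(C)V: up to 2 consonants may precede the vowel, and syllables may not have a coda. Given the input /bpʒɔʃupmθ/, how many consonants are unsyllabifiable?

Syllabifying with onset maximization leaves /b/, /p/, /m/, /θ/ stranded (no codas are permitted; onsets may contain at most 2 consonants).

4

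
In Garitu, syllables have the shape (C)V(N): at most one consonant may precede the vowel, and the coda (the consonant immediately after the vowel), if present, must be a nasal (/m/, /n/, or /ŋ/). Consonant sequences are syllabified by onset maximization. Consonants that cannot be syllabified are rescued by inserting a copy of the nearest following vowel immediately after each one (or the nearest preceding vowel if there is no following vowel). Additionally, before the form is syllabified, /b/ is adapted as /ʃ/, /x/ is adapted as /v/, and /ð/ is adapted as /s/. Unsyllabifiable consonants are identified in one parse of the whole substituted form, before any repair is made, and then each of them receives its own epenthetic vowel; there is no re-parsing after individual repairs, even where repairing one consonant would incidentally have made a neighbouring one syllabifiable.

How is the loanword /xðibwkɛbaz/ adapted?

visiʃɛwɛkɛʃaza

Substitution: /x/ → /v/, /ð/ → /s/, /b/ → /ʃ/, giving /vsiʃwkɛʃaz/.
The consonants /v/, /ʃ/, /w/, /z/ cannot be parsed into a legal (C)V(N) syllable (only a nasal (/m/, /n/, or /ŋ/) is licensed in coda position; onsets are limited to one consonant).
Each unlicensed consonant becomes the onset of a new syllable: /v/ → /vi/, /ʃ/ → /ʃɛ/, /w/ → /wɛ/, /z/ → /za/.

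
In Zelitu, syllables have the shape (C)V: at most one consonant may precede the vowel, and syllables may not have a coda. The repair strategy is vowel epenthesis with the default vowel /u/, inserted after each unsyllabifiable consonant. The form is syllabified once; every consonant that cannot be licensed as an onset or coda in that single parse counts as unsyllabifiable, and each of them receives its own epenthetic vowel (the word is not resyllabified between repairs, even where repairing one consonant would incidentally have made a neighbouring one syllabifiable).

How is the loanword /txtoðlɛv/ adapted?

Under (C)V, the unsyllabifiable consonants are /t/, /x/, /ð/, /v/ (no codas are permitted; onsets are limited to one consonant).
Each unlicensed consonant becomes the onset of a new syllable: /t/ → /tu/, /x/ → /xu/, /ð/ → /ðu/, /v/ → /vu/.

tuxutoðulɛvu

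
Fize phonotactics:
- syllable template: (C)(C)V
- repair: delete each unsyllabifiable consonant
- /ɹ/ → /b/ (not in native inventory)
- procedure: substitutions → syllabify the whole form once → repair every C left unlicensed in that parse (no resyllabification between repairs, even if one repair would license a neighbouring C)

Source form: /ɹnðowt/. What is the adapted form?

Substitution: /ɹ/ → /b/, giving /bnðowt/.
Syllabifying with onset maximization leaves /b/, /w/, /t/ stranded (no codas are permitted; onsets may contain at most 2 consonants).
Deleting the stranded consonants removes /b/, /w/, /t/.

nðo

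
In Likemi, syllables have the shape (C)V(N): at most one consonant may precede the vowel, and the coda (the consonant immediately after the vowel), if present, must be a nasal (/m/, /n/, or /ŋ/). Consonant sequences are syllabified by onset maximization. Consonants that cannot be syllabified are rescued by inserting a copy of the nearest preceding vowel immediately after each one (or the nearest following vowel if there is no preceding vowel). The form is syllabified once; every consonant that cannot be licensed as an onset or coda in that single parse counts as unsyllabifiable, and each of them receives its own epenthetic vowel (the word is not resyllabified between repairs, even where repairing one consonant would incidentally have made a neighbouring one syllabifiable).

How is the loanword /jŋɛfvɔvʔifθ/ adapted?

Syllabifying with onset maximization leaves /j/, /f/, /v/, /f/, /θ/ stranded (only a nasal (/m/, /n/, or /ŋ/) is licensed in coda position; onsets are limited to one consonant).
Each unlicensed consonant becomes the onset of a new syllable: /j/ → /jɛ/, /f/ → /fɛ/, /v/ → /vɔ/, /f/ → /fi/, /θ/ → /θi/.

jɛŋɛfɛvɔvɔʔifiθi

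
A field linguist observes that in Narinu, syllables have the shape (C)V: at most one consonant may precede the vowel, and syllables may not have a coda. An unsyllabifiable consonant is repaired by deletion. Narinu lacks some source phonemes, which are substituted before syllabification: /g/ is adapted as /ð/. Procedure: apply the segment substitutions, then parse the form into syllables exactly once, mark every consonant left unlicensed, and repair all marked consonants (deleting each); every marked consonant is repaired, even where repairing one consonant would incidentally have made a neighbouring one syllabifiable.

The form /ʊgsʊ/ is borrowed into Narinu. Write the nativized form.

Substitution: /g/ → /ð/, giving /ʊðsʊ/.
Under (C)V, the unsyllabifiable consonants are /ð/ (no codas are permitted; onsets are limited to one consonant).
Deletion applies to /ð/.

ʊsʊ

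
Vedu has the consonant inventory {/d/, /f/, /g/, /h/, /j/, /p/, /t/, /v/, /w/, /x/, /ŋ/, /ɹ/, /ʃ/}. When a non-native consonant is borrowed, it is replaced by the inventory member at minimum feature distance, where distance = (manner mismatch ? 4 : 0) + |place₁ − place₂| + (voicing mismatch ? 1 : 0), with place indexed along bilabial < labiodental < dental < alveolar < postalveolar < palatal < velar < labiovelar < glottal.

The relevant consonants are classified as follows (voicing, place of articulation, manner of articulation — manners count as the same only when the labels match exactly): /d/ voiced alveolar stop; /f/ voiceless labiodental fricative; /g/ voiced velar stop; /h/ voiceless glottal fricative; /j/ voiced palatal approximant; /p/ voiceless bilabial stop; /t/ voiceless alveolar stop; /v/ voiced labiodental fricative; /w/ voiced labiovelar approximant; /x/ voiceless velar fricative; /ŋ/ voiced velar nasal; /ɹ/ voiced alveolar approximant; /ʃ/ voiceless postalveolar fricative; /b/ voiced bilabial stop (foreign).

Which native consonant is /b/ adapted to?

/p/ is closest: same manner (stop), place distance 0 (bilabial→bilabial), voicing differs (+1); total 1. Next closest is /d/ at distance 3.

p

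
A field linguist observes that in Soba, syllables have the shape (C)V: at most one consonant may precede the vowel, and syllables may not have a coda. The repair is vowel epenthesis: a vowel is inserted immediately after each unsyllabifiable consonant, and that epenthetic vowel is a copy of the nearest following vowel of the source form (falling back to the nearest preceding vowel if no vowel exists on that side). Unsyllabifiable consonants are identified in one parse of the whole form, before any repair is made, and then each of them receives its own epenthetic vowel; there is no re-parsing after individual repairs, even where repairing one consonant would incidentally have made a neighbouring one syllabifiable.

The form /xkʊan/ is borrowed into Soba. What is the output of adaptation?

xʊkʊana

Syllabifying with onset maximization leaves /x/, /n/ stranded (no codas are permitted; onsets are limited to one consonant).
Each unlicensed consonant becomes the onset of a new syllable: /x/ → /xʊ/, /n/ → /na/.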